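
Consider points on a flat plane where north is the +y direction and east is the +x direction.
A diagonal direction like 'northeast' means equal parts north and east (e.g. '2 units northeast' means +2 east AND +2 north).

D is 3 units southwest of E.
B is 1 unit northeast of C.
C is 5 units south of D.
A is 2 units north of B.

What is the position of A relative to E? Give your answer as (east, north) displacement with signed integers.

Answer: A is at (east=-2, north=-5) relative to E.

Derivation:
Place E at the origin (east=0, north=0).
  D is 3 units southwest of E: delta (east=-3, north=-3); D at (east=-3, north=-3).
  C is 5 units south of D: delta (east=+0, north=-5); C at (east=-3, north=-8).
  B is 1 unit northeast of C: delta (east=+1, north=+1); B at (east=-2, north=-7).
  A is 2 units north of B: delta (east=+0, north=+2); A at (east=-2, north=-5).
Therefore A relative to E: (east=-2, north=-5).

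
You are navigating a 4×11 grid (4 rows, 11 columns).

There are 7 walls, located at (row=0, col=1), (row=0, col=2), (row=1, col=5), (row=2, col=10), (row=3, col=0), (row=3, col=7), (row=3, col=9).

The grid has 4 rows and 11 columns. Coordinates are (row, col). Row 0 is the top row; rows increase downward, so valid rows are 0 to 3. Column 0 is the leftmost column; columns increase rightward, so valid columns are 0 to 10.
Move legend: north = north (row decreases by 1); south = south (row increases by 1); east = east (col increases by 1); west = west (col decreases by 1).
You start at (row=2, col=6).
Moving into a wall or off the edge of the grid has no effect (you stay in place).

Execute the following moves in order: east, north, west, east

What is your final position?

Answer: Final position: (row=1, col=7)

Derivation:
Start: (row=2, col=6)
  east (east): (row=2, col=6) -> (row=2, col=7)
  north (north): (row=2, col=7) -> (row=1, col=7)
  west (west): (row=1, col=7) -> (row=1, col=6)
  east (east): (row=1, col=6) -> (row=1, col=7)
Final: (row=1, col=7)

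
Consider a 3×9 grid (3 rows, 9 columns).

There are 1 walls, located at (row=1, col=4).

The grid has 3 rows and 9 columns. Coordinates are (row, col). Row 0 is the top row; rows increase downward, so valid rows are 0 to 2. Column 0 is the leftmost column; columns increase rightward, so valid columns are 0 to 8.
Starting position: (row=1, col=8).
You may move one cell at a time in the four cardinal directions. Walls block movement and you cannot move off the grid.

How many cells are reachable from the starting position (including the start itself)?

BFS flood-fill from (row=1, col=8):
  Distance 0: (row=1, col=8)
  Distance 1: (row=0, col=8), (row=1, col=7), (row=2, col=8)
  Distance 2: (row=0, col=7), (row=1, col=6), (row=2, col=7)
  Distance 3: (row=0, col=6), (row=1, col=5), (row=2, col=6)
  Distance 4: (row=0, col=5), (row=2, col=5)
  Distance 5: (row=0, col=4), (row=2, col=4)
  Distance 6: (row=0, col=3), (row=2, col=3)
  Distance 7: (row=0, col=2), (row=1, col=3), (row=2, col=2)
  Distance 8: (row=0, col=1), (row=1, col=2), (row=2, col=1)
  Distance 9: (row=0, col=0), (row=1, col=1), (row=2, col=0)
  Distance 10: (row=1, col=0)
Total reachable: 26 (grid has 26 open cells total)

Answer: Reachable cells: 26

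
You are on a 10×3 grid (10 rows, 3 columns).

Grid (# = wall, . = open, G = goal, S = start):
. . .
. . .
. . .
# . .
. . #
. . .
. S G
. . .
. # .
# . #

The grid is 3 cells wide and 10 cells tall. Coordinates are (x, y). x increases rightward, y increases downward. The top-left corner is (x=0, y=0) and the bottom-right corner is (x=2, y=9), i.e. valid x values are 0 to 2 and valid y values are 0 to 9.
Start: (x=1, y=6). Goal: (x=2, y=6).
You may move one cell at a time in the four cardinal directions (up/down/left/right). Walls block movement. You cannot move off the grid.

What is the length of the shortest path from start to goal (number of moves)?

Answer: Shortest path length: 1

Derivation:
BFS from (x=1, y=6) until reaching (x=2, y=6):
  Distance 0: (x=1, y=6)
  Distance 1: (x=1, y=5), (x=0, y=6), (x=2, y=6), (x=1, y=7)  <- goal reached here
One shortest path (1 moves): (x=1, y=6) -> (x=2, y=6)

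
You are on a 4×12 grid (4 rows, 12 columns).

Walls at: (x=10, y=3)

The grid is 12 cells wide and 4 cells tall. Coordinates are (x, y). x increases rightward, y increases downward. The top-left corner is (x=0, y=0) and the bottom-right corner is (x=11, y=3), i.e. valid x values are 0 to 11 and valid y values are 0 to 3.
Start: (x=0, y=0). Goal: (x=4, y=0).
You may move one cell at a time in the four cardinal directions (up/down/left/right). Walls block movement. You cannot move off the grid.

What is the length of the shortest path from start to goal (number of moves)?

BFS from (x=0, y=0) until reaching (x=4, y=0):
  Distance 0: (x=0, y=0)
  Distance 1: (x=1, y=0), (x=0, y=1)
  Distance 2: (x=2, y=0), (x=1, y=1), (x=0, y=2)
  Distance 3: (x=3, y=0), (x=2, y=1), (x=1, y=2), (x=0, y=3)
  Distance 4: (x=4, y=0), (x=3, y=1), (x=2, y=2), (x=1, y=3)  <- goal reached here
One shortest path (4 moves): (x=0, y=0) -> (x=1, y=0) -> (x=2, y=0) -> (x=3, y=0) -> (x=4, y=0)

Answer: Shortest path length: 4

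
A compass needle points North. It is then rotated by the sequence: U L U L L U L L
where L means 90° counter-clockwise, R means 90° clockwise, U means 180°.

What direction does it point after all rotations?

Answer: Final heading: East

Derivation:
Start: North
  U (U-turn (180°)) -> South
  L (left (90° counter-clockwise)) -> East
  U (U-turn (180°)) -> West
  L (left (90° counter-clockwise)) -> South
  L (left (90° counter-clockwise)) -> East
  U (U-turn (180°)) -> West
  L (left (90° counter-clockwise)) -> South
  L (left (90° counter-clockwise)) -> East
Final: East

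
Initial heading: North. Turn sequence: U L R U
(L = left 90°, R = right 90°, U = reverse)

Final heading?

Answer: Final heading: North

Derivation:
Start: North
  U (U-turn (180°)) -> South
  L (left (90° counter-clockwise)) -> East
  R (right (90° clockwise)) -> South
  U (U-turn (180°)) -> North
Final: North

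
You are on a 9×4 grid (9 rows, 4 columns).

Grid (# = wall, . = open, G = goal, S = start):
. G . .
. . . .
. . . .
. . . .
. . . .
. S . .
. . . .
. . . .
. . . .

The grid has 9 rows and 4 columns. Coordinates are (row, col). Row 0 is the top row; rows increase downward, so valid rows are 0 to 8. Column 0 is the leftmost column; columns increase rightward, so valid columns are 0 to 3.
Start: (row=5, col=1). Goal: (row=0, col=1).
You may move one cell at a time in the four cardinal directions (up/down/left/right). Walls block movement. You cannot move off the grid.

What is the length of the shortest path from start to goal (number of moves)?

Answer: Shortest path length: 5

Derivation:
BFS from (row=5, col=1) until reaching (row=0, col=1):
  Distance 0: (row=5, col=1)
  Distance 1: (row=4, col=1), (row=5, col=0), (row=5, col=2), (row=6, col=1)
  Distance 2: (row=3, col=1), (row=4, col=0), (row=4, col=2), (row=5, col=3), (row=6, col=0), (row=6, col=2), (row=7, col=1)
  Distance 3: (row=2, col=1), (row=3, col=0), (row=3, col=2), (row=4, col=3), (row=6, col=3), (row=7, col=0), (row=7, col=2), (row=8, col=1)
  Distance 4: (row=1, col=1), (row=2, col=0), (row=2, col=2), (row=3, col=3), (row=7, col=3), (row=8, col=0), (row=8, col=2)
  Distance 5: (row=0, col=1), (row=1, col=0), (row=1, col=2), (row=2, col=3), (row=8, col=3)  <- goal reached here
One shortest path (5 moves): (row=5, col=1) -> (row=4, col=1) -> (row=3, col=1) -> (row=2, col=1) -> (row=1, col=1) -> (row=0, col=1)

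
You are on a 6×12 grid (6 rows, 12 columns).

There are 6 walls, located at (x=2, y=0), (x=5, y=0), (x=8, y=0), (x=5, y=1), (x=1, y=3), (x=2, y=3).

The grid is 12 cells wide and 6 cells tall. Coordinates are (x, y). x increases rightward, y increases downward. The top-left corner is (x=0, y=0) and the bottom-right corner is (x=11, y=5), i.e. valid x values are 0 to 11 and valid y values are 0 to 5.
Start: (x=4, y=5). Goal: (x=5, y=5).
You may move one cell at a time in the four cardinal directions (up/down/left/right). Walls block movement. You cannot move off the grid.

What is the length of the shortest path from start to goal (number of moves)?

BFS from (x=4, y=5) until reaching (x=5, y=5):
  Distance 0: (x=4, y=5)
  Distance 1: (x=4, y=4), (x=3, y=5), (x=5, y=5)  <- goal reached here
One shortest path (1 moves): (x=4, y=5) -> (x=5, y=5)

Answer: Shortest path length: 1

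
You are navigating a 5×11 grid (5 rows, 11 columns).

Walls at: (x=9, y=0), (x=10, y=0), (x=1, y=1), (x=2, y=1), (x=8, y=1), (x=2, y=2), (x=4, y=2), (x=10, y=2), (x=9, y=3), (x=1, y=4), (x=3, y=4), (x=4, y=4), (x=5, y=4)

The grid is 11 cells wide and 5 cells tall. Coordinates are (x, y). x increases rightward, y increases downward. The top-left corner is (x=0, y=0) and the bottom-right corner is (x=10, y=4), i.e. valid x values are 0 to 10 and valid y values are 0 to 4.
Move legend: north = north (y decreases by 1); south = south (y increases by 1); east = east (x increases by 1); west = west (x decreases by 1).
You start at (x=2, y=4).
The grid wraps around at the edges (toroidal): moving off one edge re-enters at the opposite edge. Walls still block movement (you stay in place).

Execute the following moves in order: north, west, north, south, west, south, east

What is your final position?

Start: (x=2, y=4)
  north (north): (x=2, y=4) -> (x=2, y=3)
  west (west): (x=2, y=3) -> (x=1, y=3)
  north (north): (x=1, y=3) -> (x=1, y=2)
  south (south): (x=1, y=2) -> (x=1, y=3)
  west (west): (x=1, y=3) -> (x=0, y=3)
  south (south): (x=0, y=3) -> (x=0, y=4)
  east (east): blocked, stay at (x=0, y=4)
Final: (x=0, y=4)

Answer: Final position: (x=0, y=4)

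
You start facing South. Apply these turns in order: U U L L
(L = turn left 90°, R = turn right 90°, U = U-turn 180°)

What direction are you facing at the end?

Start: South
  U (U-turn (180°)) -> North
  U (U-turn (180°)) -> South
  L (left (90° counter-clockwise)) -> East
  L (left (90° counter-clockwise)) -> North
Final: North

Answer: Final heading: North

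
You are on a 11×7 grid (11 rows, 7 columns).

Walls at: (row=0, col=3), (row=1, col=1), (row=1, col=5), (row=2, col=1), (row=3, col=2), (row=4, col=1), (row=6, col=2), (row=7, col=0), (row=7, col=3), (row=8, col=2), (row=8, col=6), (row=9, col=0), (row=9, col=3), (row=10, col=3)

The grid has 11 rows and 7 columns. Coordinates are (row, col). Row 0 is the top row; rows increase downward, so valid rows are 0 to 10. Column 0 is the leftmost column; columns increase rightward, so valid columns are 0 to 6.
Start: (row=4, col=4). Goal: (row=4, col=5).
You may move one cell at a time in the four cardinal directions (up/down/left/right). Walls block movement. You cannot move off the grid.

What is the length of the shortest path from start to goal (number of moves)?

BFS from (row=4, col=4) until reaching (row=4, col=5):
  Distance 0: (row=4, col=4)
  Distance 1: (row=3, col=4), (row=4, col=3), (row=4, col=5), (row=5, col=4)  <- goal reached here
One shortest path (1 moves): (row=4, col=4) -> (row=4, col=5)

Answer: Shortest path length: 1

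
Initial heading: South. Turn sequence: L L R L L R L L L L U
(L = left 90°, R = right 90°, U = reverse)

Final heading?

Start: South
  L (left (90° counter-clockwise)) -> East
  L (left (90° counter-clockwise)) -> North
  R (right (90° clockwise)) -> East
  L (left (90° counter-clockwise)) -> North
  L (left (90° counter-clockwise)) -> West
  R (right (90° clockwise)) -> North
  L (left (90° counter-clockwise)) -> West
  L (left (90° counter-clockwise)) -> South
  L (left (90° counter-clockwise)) -> East
  L (left (90° counter-clockwise)) -> North
  U (U-turn (180°)) -> South
Final: South

Answer: Final heading: South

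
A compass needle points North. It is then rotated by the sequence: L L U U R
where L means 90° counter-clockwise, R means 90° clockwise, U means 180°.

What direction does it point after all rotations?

Start: North
  L (left (90° counter-clockwise)) -> West
  L (left (90° counter-clockwise)) -> South
  U (U-turn (180°)) -> North
  U (U-turn (180°)) -> South
  R (right (90° clockwise)) -> West
Final: West

Answer: Final heading: West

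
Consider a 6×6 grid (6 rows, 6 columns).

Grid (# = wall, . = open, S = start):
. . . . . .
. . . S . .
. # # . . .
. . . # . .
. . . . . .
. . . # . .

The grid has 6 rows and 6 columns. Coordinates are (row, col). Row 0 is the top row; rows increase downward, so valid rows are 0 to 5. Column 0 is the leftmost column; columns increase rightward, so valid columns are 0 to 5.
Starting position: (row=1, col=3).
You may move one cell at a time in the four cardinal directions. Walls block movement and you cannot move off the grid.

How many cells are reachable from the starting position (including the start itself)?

BFS flood-fill from (row=1, col=3):
  Distance 0: (row=1, col=3)
  Distance 1: (row=0, col=3), (row=1, col=2), (row=1, col=4), (row=2, col=3)
  Distance 2: (row=0, col=2), (row=0, col=4), (row=1, col=1), (row=1, col=5), (row=2, col=4)
  Distance 3: (row=0, col=1), (row=0, col=5), (row=1, col=0), (row=2, col=5), (row=3, col=4)
  Distance 4: (row=0, col=0), (row=2, col=0), (row=3, col=5), (row=4, col=4)
  Distance 5: (row=3, col=0), (row=4, col=3), (row=4, col=5), (row=5, col=4)
  Distance 6: (row=3, col=1), (row=4, col=0), (row=4, col=2), (row=5, col=5)
  Distance 7: (row=3, col=2), (row=4, col=1), (row=5, col=0), (row=5, col=2)
  Distance 8: (row=5, col=1)
Total reachable: 32 (grid has 32 open cells total)

Answer: Reachable cells: 32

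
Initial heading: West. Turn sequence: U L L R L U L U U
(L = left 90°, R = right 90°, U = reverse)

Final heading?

Answer: Final heading: North

Derivation:
Start: West
  U (U-turn (180°)) -> East
  L (left (90° counter-clockwise)) -> North
  L (left (90° counter-clockwise)) -> West
  R (right (90° clockwise)) -> North
  L (left (90° counter-clockwise)) -> West
  U (U-turn (180°)) -> East
  L (left (90° counter-clockwise)) -> North
  U (U-turn (180°)) -> South
  U (U-turn (180°)) -> North
Final: North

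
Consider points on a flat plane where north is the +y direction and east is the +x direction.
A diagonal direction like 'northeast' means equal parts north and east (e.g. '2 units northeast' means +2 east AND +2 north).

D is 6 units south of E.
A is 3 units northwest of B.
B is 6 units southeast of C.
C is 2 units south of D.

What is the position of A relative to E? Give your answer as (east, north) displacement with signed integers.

Place E at the origin (east=0, north=0).
  D is 6 units south of E: delta (east=+0, north=-6); D at (east=0, north=-6).
  C is 2 units south of D: delta (east=+0, north=-2); C at (east=0, north=-8).
  B is 6 units southeast of C: delta (east=+6, north=-6); B at (east=6, north=-14).
  A is 3 units northwest of B: delta (east=-3, north=+3); A at (east=3, north=-11).
Therefore A relative to E: (east=3, north=-11).

Answer: A is at (east=3, north=-11) relative to E.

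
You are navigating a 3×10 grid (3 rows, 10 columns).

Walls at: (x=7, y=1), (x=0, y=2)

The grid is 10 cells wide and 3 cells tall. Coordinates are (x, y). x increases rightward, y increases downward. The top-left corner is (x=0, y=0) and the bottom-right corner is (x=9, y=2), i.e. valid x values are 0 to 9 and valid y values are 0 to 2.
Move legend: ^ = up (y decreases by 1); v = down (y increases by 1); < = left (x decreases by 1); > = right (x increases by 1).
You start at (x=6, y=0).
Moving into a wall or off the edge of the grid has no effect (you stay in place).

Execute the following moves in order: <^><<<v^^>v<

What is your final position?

Answer: Final position: (x=3, y=1)

Derivation:
Start: (x=6, y=0)
  < (left): (x=6, y=0) -> (x=5, y=0)
  ^ (up): blocked, stay at (x=5, y=0)
  > (right): (x=5, y=0) -> (x=6, y=0)
  < (left): (x=6, y=0) -> (x=5, y=0)
  < (left): (x=5, y=0) -> (x=4, y=0)
  < (left): (x=4, y=0) -> (x=3, y=0)
  v (down): (x=3, y=0) -> (x=3, y=1)
  ^ (up): (x=3, y=1) -> (x=3, y=0)
  ^ (up): blocked, stay at (x=3, y=0)
  > (right): (x=3, y=0) -> (x=4, y=0)
  v (down): (x=4, y=0) -> (x=4, y=1)
  < (left): (x=4, y=1) -> (x=3, y=1)
Final: (x=3, y=1)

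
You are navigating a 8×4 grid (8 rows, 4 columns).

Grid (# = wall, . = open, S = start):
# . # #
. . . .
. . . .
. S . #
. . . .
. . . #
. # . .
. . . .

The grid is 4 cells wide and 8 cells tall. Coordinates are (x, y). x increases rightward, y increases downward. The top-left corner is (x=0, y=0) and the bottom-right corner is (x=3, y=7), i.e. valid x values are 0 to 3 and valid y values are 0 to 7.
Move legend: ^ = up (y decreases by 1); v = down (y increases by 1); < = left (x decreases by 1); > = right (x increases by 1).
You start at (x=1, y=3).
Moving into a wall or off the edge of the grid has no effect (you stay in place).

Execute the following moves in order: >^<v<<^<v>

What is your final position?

Answer: Final position: (x=1, y=3)

Derivation:
Start: (x=1, y=3)
  > (right): (x=1, y=3) -> (x=2, y=3)
  ^ (up): (x=2, y=3) -> (x=2, y=2)
  < (left): (x=2, y=2) -> (x=1, y=2)
  v (down): (x=1, y=2) -> (x=1, y=3)
  < (left): (x=1, y=3) -> (x=0, y=3)
  < (left): blocked, stay at (x=0, y=3)
  ^ (up): (x=0, y=3) -> (x=0, y=2)
  < (left): blocked, stay at (x=0, y=2)
  v (down): (x=0, y=2) -> (x=0, y=3)
  > (right): (x=0, y=3) -> (x=1, y=3)
Final: (x=1, y=3)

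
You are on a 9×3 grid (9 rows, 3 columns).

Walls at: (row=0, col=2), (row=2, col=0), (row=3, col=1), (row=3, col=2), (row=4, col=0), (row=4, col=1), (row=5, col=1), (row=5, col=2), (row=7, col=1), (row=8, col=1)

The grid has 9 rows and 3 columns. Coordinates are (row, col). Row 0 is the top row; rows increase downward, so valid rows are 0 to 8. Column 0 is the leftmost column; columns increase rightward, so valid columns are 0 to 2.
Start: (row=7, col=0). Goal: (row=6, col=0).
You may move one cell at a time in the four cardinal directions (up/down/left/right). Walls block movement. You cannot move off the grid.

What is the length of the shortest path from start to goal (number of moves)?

BFS from (row=7, col=0) until reaching (row=6, col=0):
  Distance 0: (row=7, col=0)
  Distance 1: (row=6, col=0), (row=8, col=0)  <- goal reached here
One shortest path (1 moves): (row=7, col=0) -> (row=6, col=0)

Answer: Shortest path length: 1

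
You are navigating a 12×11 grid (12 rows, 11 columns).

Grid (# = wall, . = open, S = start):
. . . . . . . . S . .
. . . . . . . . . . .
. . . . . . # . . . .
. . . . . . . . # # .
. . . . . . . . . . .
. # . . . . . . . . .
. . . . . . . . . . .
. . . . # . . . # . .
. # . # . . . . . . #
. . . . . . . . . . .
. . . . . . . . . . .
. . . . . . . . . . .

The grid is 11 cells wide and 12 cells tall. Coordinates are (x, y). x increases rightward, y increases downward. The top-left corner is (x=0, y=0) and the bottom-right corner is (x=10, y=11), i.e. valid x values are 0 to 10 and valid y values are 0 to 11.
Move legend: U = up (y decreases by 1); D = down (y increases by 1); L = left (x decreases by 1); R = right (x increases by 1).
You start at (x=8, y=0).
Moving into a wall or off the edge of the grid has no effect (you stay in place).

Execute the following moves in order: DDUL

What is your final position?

Start: (x=8, y=0)
  D (down): (x=8, y=0) -> (x=8, y=1)
  D (down): (x=8, y=1) -> (x=8, y=2)
  U (up): (x=8, y=2) -> (x=8, y=1)
  L (left): (x=8, y=1) -> (x=7, y=1)
Final: (x=7, y=1)

Answer: Final position: (x=7, y=1)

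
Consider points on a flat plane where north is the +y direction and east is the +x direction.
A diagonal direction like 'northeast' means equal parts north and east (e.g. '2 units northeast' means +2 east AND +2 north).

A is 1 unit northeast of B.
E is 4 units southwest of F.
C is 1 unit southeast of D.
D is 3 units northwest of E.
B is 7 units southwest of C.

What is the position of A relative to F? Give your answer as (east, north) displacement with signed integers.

Answer: A is at (east=-12, north=-8) relative to F.

Derivation:
Place F at the origin (east=0, north=0).
  E is 4 units southwest of F: delta (east=-4, north=-4); E at (east=-4, north=-4).
  D is 3 units northwest of E: delta (east=-3, north=+3); D at (east=-7, north=-1).
  C is 1 unit southeast of D: delta (east=+1, north=-1); C at (east=-6, north=-2).
  B is 7 units southwest of C: delta (east=-7, north=-7); B at (east=-13, north=-9).
  A is 1 unit northeast of B: delta (east=+1, north=+1); A at (east=-12, north=-8).
Therefore A relative to F: (east=-12, north=-8).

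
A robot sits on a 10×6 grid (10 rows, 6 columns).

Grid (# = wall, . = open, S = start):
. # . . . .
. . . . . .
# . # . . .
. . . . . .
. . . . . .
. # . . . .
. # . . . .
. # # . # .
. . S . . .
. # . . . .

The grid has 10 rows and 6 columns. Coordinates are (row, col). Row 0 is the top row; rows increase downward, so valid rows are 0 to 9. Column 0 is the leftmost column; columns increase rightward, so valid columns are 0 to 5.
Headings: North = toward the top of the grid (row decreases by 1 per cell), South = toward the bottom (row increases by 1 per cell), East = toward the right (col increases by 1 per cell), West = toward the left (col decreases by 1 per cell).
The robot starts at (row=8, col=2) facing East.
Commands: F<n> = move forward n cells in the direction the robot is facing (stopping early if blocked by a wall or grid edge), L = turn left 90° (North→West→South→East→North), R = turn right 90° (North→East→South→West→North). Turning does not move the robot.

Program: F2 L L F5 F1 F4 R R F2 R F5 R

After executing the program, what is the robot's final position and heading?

Answer: Final position: (row=9, col=2), facing West

Derivation:
Start: (row=8, col=2), facing East
  F2: move forward 2, now at (row=8, col=4)
  L: turn left, now facing North
  L: turn left, now facing West
  F5: move forward 4/5 (blocked), now at (row=8, col=0)
  F1: move forward 0/1 (blocked), now at (row=8, col=0)
  F4: move forward 0/4 (blocked), now at (row=8, col=0)
  R: turn right, now facing North
  R: turn right, now facing East
  F2: move forward 2, now at (row=8, col=2)
  R: turn right, now facing South
  F5: move forward 1/5 (blocked), now at (row=9, col=2)
  R: turn right, now facing West
Final: (row=9, col=2), facing West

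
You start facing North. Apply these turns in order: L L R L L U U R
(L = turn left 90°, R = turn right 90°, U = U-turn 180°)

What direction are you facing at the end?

Start: North
  L (left (90° counter-clockwise)) -> West
  L (left (90° counter-clockwise)) -> South
  R (right (90° clockwise)) -> West
  L (left (90° counter-clockwise)) -> South
  L (left (90° counter-clockwise)) -> East
  U (U-turn (180°)) -> West
  U (U-turn (180°)) -> East
  R (right (90° clockwise)) -> South
Final: South

Answer: Final heading: South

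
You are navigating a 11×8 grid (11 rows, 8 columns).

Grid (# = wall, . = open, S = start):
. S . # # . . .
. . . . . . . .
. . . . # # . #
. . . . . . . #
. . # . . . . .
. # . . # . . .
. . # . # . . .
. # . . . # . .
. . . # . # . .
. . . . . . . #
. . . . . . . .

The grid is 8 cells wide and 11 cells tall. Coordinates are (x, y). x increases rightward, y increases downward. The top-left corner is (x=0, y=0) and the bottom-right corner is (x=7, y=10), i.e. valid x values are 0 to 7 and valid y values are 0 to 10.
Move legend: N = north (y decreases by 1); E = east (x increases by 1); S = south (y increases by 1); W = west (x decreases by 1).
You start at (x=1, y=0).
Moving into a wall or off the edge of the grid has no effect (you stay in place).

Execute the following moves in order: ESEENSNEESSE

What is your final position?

Start: (x=1, y=0)
  E (east): (x=1, y=0) -> (x=2, y=0)
  S (south): (x=2, y=0) -> (x=2, y=1)
  E (east): (x=2, y=1) -> (x=3, y=1)
  E (east): (x=3, y=1) -> (x=4, y=1)
  N (north): blocked, stay at (x=4, y=1)
  S (south): blocked, stay at (x=4, y=1)
  N (north): blocked, stay at (x=4, y=1)
  E (east): (x=4, y=1) -> (x=5, y=1)
  E (east): (x=5, y=1) -> (x=6, y=1)
  S (south): (x=6, y=1) -> (x=6, y=2)
  S (south): (x=6, y=2) -> (x=6, y=3)
  E (east): blocked, stay at (x=6, y=3)
Final: (x=6, y=3)

Answer: Final position: (x=6, y=3)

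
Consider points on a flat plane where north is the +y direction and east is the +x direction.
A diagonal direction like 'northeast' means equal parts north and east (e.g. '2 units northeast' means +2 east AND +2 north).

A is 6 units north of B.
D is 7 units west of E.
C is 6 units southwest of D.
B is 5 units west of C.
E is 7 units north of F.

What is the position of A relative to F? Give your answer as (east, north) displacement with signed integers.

Answer: A is at (east=-18, north=7) relative to F.

Derivation:
Place F at the origin (east=0, north=0).
  E is 7 units north of F: delta (east=+0, north=+7); E at (east=0, north=7).
  D is 7 units west of E: delta (east=-7, north=+0); D at (east=-7, north=7).
  C is 6 units southwest of D: delta (east=-6, north=-6); C at (east=-13, north=1).
  B is 5 units west of C: delta (east=-5, north=+0); B at (east=-18, north=1).
  A is 6 units north of B: delta (east=+0, north=+6); A at (east=-18, north=7).
Therefore A relative to F: (east=-18, north=7).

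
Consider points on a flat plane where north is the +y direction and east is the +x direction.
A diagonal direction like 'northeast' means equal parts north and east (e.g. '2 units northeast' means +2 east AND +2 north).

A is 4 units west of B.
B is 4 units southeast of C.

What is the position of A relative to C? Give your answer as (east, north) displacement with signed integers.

Place C at the origin (east=0, north=0).
  B is 4 units southeast of C: delta (east=+4, north=-4); B at (east=4, north=-4).
  A is 4 units west of B: delta (east=-4, north=+0); A at (east=0, north=-4).
Therefore A relative to C: (east=0, north=-4).

Answer: A is at (east=0, north=-4) relative to C.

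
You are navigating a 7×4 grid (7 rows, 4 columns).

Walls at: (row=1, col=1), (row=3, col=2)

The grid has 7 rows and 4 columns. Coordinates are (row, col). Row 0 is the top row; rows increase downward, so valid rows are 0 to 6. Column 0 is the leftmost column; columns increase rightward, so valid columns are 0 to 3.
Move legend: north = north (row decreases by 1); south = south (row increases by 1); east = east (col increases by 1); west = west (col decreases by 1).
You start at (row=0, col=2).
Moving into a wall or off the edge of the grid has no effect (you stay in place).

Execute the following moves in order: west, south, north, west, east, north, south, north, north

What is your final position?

Answer: Final position: (row=0, col=1)

Derivation:
Start: (row=0, col=2)
  west (west): (row=0, col=2) -> (row=0, col=1)
  south (south): blocked, stay at (row=0, col=1)
  north (north): blocked, stay at (row=0, col=1)
  west (west): (row=0, col=1) -> (row=0, col=0)
  east (east): (row=0, col=0) -> (row=0, col=1)
  north (north): blocked, stay at (row=0, col=1)
  south (south): blocked, stay at (row=0, col=1)
  north (north): blocked, stay at (row=0, col=1)
  north (north): blocked, stay at (row=0, col=1)
Final: (row=0, col=1)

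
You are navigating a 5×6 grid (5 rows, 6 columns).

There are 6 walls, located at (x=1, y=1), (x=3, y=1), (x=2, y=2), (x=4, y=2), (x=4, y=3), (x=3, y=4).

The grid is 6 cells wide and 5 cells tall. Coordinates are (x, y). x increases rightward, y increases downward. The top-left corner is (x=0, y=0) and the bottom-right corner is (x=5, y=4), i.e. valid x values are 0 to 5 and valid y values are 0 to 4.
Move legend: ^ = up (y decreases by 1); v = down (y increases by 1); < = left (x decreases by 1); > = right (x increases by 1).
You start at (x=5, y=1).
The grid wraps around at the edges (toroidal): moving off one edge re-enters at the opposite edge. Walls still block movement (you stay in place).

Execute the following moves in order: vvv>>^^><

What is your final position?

Start: (x=5, y=1)
  v (down): (x=5, y=1) -> (x=5, y=2)
  v (down): (x=5, y=2) -> (x=5, y=3)
  v (down): (x=5, y=3) -> (x=5, y=4)
  > (right): (x=5, y=4) -> (x=0, y=4)
  > (right): (x=0, y=4) -> (x=1, y=4)
  ^ (up): (x=1, y=4) -> (x=1, y=3)
  ^ (up): (x=1, y=3) -> (x=1, y=2)
  > (right): blocked, stay at (x=1, y=2)
  < (left): (x=1, y=2) -> (x=0, y=2)
Final: (x=0, y=2)

Answer: Final position: (x=0, y=2)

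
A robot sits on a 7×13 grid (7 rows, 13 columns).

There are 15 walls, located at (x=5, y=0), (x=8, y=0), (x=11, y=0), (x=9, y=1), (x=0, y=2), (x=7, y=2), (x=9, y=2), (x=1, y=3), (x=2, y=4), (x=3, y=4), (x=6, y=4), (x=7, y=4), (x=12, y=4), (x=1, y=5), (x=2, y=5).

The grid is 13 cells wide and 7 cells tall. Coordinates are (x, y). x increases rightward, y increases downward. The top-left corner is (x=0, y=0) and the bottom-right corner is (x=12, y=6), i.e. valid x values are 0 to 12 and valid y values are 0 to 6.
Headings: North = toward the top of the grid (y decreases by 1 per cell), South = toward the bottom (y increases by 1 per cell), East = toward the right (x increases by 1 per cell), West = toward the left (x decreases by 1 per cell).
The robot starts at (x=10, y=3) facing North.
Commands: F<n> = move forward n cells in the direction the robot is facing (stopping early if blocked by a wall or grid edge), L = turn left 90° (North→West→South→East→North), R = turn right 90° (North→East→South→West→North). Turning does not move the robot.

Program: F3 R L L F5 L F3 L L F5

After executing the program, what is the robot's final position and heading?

Answer: Final position: (x=9, y=0), facing North

Derivation:
Start: (x=10, y=3), facing North
  F3: move forward 3, now at (x=10, y=0)
  R: turn right, now facing East
  L: turn left, now facing North
  L: turn left, now facing West
  F5: move forward 1/5 (blocked), now at (x=9, y=0)
  L: turn left, now facing South
  F3: move forward 0/3 (blocked), now at (x=9, y=0)
  L: turn left, now facing East
  L: turn left, now facing North
  F5: move forward 0/5 (blocked), now at (x=9, y=0)
Final: (x=9, y=0), facing North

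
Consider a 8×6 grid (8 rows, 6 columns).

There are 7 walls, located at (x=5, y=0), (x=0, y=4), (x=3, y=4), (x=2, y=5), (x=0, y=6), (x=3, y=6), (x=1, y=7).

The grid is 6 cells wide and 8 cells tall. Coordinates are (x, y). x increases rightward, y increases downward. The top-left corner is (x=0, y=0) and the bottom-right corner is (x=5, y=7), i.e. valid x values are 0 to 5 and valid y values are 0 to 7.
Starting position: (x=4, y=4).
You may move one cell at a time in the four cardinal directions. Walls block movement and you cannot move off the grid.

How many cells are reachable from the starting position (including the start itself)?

Answer: Reachable cells: 40

Derivation:
BFS flood-fill from (x=4, y=4):
  Distance 0: (x=4, y=4)
  Distance 1: (x=4, y=3), (x=5, y=4), (x=4, y=5)
  Distance 2: (x=4, y=2), (x=3, y=3), (x=5, y=3), (x=3, y=5), (x=5, y=5), (x=4, y=6)
  Distance 3: (x=4, y=1), (x=3, y=2), (x=5, y=2), (x=2, y=3), (x=5, y=6), (x=4, y=7)
  Distance 4: (x=4, y=0), (x=3, y=1), (x=5, y=1), (x=2, y=2), (x=1, y=3), (x=2, y=4), (x=3, y=7), (x=5, y=7)
  Distance 5: (x=3, y=0), (x=2, y=1), (x=1, y=2), (x=0, y=3), (x=1, y=4), (x=2, y=7)
  Distance 6: (x=2, y=0), (x=1, y=1), (x=0, y=2), (x=1, y=5), (x=2, y=6)
  Distance 7: (x=1, y=0), (x=0, y=1), (x=0, y=5), (x=1, y=6)
  Distance 8: (x=0, y=0)
Total reachable: 40 (grid has 41 open cells total)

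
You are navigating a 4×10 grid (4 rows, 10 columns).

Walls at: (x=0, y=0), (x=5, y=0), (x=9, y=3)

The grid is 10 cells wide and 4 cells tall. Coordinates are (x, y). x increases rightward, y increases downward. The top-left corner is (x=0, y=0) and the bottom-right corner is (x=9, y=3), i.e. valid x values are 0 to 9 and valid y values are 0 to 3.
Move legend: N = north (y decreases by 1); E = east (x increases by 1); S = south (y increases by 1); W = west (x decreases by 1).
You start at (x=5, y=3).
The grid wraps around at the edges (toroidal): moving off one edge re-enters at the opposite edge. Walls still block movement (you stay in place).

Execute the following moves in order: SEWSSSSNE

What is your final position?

Start: (x=5, y=3)
  S (south): blocked, stay at (x=5, y=3)
  E (east): (x=5, y=3) -> (x=6, y=3)
  W (west): (x=6, y=3) -> (x=5, y=3)
  [×4]S (south): blocked, stay at (x=5, y=3)
  N (north): (x=5, y=3) -> (x=5, y=2)
  E (east): (x=5, y=2) -> (x=6, y=2)
Final: (x=6, y=2)

Answer: Final position: (x=6, y=2)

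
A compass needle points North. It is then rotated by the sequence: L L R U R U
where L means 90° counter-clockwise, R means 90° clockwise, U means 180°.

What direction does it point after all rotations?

Answer: Final heading: North

Derivation:
Start: North
  L (left (90° counter-clockwise)) -> West
  L (left (90° counter-clockwise)) -> South
  R (right (90° clockwise)) -> West
  U (U-turn (180°)) -> East
  R (right (90° clockwise)) -> South
  U (U-turn (180°)) -> North
Final: North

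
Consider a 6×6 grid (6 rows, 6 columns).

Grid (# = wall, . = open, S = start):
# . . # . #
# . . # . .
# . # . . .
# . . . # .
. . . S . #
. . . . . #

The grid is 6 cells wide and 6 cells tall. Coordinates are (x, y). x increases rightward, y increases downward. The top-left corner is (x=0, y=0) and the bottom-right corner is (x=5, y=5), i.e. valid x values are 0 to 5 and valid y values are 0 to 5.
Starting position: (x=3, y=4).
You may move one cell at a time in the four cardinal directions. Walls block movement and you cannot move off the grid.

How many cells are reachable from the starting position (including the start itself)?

Answer: Reachable cells: 25

Derivation:
BFS flood-fill from (x=3, y=4):
  Distance 0: (x=3, y=4)
  Distance 1: (x=3, y=3), (x=2, y=4), (x=4, y=4), (x=3, y=5)
  Distance 2: (x=3, y=2), (x=2, y=3), (x=1, y=4), (x=2, y=5), (x=4, y=5)
  Distance 3: (x=4, y=2), (x=1, y=3), (x=0, y=4), (x=1, y=5)
  Distance 4: (x=4, y=1), (x=1, y=2), (x=5, y=2), (x=0, y=5)
  Distance 5: (x=4, y=0), (x=1, y=1), (x=5, y=1), (x=5, y=3)
  Distance 6: (x=1, y=0), (x=2, y=1)
  Distance 7: (x=2, y=0)
Total reachable: 25 (grid has 25 open cells total)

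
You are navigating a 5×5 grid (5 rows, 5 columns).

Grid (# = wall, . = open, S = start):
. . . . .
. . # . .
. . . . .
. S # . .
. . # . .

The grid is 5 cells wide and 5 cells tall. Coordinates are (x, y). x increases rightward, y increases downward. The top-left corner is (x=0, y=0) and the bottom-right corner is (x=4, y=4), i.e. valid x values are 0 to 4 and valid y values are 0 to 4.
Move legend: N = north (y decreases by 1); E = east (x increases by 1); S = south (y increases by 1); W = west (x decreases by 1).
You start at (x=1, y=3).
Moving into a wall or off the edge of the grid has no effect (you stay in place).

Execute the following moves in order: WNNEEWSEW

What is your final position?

Start: (x=1, y=3)
  W (west): (x=1, y=3) -> (x=0, y=3)
  N (north): (x=0, y=3) -> (x=0, y=2)
  N (north): (x=0, y=2) -> (x=0, y=1)
  E (east): (x=0, y=1) -> (x=1, y=1)
  E (east): blocked, stay at (x=1, y=1)
  W (west): (x=1, y=1) -> (x=0, y=1)
  S (south): (x=0, y=1) -> (x=0, y=2)
  E (east): (x=0, y=2) -> (x=1, y=2)
  W (west): (x=1, y=2) -> (x=0, y=2)
Final: (x=0, y=2)

Answer: Final position: (x=0, y=2)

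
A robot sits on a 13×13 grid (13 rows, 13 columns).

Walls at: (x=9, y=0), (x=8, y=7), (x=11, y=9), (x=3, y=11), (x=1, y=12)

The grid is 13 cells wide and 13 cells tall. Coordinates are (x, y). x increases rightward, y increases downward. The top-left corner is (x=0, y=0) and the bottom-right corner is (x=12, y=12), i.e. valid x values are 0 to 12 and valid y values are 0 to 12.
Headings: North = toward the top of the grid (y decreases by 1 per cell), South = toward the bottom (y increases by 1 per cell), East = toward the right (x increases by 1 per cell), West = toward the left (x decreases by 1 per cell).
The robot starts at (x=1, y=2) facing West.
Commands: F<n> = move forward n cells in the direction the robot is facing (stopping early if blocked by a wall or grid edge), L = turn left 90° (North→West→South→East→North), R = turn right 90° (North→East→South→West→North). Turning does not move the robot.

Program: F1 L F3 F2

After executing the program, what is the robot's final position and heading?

Start: (x=1, y=2), facing West
  F1: move forward 1, now at (x=0, y=2)
  L: turn left, now facing South
  F3: move forward 3, now at (x=0, y=5)
  F2: move forward 2, now at (x=0, y=7)
Final: (x=0, y=7), facing South

Answer: Final position: (x=0, y=7), facing South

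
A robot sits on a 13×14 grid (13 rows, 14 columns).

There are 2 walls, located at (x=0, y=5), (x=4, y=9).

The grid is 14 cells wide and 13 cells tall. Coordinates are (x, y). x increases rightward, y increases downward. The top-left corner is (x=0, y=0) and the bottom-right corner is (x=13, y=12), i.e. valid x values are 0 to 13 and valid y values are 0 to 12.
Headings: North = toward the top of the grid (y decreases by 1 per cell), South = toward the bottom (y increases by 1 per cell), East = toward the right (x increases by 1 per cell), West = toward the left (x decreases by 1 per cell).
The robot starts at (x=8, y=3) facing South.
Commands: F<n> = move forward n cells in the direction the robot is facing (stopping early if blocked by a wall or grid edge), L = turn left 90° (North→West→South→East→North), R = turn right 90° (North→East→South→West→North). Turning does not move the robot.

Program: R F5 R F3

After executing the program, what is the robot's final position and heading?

Start: (x=8, y=3), facing South
  R: turn right, now facing West
  F5: move forward 5, now at (x=3, y=3)
  R: turn right, now facing North
  F3: move forward 3, now at (x=3, y=0)
Final: (x=3, y=0), facing North

Answer: Final position: (x=3, y=0), facing North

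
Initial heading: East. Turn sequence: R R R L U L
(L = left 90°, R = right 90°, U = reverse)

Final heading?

Start: East
  R (right (90° clockwise)) -> South
  R (right (90° clockwise)) -> West
  R (right (90° clockwise)) -> North
  L (left (90° counter-clockwise)) -> West
  U (U-turn (180°)) -> East
  L (left (90° counter-clockwise)) -> North
Final: North

Answer: Final heading: North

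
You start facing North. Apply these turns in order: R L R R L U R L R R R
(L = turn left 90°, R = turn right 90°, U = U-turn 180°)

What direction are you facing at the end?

Start: North
  R (right (90° clockwise)) -> East
  L (left (90° counter-clockwise)) -> North
  R (right (90° clockwise)) -> East
  R (right (90° clockwise)) -> South
  L (left (90° counter-clockwise)) -> East
  U (U-turn (180°)) -> West
  R (right (90° clockwise)) -> North
  L (left (90° counter-clockwise)) -> West
  R (right (90° clockwise)) -> North
  R (right (90° clockwise)) -> East
  R (right (90° clockwise)) -> South
Final: South

Answer: Final heading: South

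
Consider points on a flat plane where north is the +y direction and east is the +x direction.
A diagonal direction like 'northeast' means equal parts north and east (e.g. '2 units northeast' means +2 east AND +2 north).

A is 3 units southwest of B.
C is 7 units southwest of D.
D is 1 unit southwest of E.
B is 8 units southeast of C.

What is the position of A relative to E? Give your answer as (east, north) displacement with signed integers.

Place E at the origin (east=0, north=0).
  D is 1 unit southwest of E: delta (east=-1, north=-1); D at (east=-1, north=-1).
  C is 7 units southwest of D: delta (east=-7, north=-7); C at (east=-8, north=-8).
  B is 8 units southeast of C: delta (east=+8, north=-8); B at (east=0, north=-16).
  A is 3 units southwest of B: delta (east=-3, north=-3); A at (east=-3, north=-19).
Therefore A relative to E: (east=-3, north=-19).

Answer: A is at (east=-3, north=-19) relative to E.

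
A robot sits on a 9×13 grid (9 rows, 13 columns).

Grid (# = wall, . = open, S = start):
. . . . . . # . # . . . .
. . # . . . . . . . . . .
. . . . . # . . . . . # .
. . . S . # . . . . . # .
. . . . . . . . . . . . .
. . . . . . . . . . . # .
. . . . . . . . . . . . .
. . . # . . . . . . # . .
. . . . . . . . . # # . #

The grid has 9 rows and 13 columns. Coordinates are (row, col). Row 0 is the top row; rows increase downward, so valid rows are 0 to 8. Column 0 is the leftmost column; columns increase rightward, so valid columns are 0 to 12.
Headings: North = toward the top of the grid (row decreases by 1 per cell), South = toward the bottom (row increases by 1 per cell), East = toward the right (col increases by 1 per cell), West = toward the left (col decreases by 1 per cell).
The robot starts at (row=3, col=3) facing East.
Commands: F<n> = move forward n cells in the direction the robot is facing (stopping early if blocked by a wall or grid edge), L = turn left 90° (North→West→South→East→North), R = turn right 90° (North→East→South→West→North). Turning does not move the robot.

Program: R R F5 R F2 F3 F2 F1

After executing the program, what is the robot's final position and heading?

Answer: Final position: (row=0, col=0), facing North

Derivation:
Start: (row=3, col=3), facing East
  R: turn right, now facing South
  R: turn right, now facing West
  F5: move forward 3/5 (blocked), now at (row=3, col=0)
  R: turn right, now facing North
  F2: move forward 2, now at (row=1, col=0)
  F3: move forward 1/3 (blocked), now at (row=0, col=0)
  F2: move forward 0/2 (blocked), now at (row=0, col=0)
  F1: move forward 0/1 (blocked), now at (row=0, col=0)
Final: (row=0, col=0), facing North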